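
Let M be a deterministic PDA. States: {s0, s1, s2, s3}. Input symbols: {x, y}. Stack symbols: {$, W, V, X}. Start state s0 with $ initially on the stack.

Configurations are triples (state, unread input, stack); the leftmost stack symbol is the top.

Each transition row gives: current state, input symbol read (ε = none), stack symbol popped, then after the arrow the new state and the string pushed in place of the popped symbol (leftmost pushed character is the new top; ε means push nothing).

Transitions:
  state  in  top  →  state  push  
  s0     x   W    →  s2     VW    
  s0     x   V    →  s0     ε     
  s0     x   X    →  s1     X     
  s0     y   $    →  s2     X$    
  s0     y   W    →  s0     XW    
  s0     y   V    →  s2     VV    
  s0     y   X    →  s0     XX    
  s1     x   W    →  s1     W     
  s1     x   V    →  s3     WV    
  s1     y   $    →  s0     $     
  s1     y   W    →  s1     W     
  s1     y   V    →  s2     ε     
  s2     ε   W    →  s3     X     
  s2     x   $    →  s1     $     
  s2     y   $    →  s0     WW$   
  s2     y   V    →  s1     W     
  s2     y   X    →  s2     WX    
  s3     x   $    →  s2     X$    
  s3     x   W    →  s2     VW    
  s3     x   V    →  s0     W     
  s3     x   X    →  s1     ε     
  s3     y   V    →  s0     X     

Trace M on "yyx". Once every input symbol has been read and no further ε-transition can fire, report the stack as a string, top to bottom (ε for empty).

(s0, yyx, $)
  read y, top $: go to s2, push X$ → (s2, yx, X$)
  read y, top X: go to s2, push WX → (s2, x, WX$)
  ε-move, top W: go to s3, push X → (s3, x, XX$)
  read x, top X: go to s1, push ε → (s1, ε, X$)
All input consumed in state s1 with stack X$.

X$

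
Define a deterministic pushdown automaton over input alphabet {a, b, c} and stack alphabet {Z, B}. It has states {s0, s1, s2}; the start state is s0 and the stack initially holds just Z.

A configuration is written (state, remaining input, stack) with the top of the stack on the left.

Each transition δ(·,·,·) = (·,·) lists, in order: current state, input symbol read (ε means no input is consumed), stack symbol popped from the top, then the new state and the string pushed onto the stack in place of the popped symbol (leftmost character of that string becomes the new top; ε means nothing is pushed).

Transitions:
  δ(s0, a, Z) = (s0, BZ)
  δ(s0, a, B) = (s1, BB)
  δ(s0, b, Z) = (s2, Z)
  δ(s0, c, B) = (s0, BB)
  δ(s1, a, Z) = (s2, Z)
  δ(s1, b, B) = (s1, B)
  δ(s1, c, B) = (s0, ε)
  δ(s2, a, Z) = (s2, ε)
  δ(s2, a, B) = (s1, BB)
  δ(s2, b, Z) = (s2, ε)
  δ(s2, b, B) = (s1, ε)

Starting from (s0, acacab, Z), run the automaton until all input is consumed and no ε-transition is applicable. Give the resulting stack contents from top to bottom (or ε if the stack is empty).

BBBZ

(s0, acacab, Z) ⊢ (s0, cacab, BZ) ⊢ (s0, acab, BBZ) ⊢ (s1, cab, BBBZ) ⊢ (s0, ab, BBZ) ⊢ (s1, b, BBBZ) ⊢ (s1, ε, BBBZ)
All input consumed in state s1 with stack BBBZ.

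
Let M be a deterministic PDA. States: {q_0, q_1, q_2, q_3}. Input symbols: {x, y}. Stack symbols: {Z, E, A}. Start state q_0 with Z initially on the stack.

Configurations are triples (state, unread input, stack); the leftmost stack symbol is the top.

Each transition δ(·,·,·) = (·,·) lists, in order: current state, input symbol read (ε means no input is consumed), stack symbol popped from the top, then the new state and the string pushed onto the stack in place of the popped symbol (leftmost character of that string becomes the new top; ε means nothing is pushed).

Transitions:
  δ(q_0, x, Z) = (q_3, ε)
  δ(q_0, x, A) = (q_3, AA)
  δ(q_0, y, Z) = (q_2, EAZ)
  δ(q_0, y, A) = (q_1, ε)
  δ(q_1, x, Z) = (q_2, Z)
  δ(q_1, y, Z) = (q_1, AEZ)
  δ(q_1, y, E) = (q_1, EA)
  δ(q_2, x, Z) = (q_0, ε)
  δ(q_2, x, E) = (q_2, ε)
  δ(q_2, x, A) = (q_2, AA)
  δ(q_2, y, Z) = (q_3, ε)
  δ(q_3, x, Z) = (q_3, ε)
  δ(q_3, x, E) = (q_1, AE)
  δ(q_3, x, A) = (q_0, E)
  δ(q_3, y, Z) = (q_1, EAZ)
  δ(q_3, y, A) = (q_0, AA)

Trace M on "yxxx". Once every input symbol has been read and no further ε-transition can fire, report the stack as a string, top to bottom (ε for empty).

(q_0, yxxx, Z)
  read y, top Z: go to q_2, push EAZ → (q_2, xxx, EAZ)
  read x, top E: go to q_2, push ε → (q_2, xx, AZ)
  read x, top A: go to q_2, push AA → (q_2, x, AAZ)
  read x, top A: go to q_2, push AA → (q_2, ε, AAAZ)
All input consumed in state q_2 with stack AAAZ.

AAAZ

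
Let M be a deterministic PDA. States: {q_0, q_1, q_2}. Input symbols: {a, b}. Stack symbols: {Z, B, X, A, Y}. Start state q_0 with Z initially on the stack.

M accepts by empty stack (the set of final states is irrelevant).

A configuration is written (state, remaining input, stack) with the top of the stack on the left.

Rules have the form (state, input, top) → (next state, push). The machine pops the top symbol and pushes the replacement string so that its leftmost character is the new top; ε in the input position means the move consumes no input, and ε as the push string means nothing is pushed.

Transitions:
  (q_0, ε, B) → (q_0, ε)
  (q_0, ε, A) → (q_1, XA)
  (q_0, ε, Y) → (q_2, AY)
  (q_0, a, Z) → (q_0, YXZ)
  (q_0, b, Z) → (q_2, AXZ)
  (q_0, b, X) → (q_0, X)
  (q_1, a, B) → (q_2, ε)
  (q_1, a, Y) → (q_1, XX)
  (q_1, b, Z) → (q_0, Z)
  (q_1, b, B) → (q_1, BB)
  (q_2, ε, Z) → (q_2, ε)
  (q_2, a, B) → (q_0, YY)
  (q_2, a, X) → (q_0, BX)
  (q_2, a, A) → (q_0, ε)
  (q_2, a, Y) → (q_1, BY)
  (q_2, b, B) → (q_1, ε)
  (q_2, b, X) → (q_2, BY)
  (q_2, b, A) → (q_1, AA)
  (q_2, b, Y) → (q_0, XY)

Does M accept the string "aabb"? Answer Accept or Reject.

(q_0, aabb, Z)
  read a, top Z: go to q_0, push YXZ → (q_0, abb, YXZ)
  ε-move, top Y: go to q_2, push AY → (q_2, abb, AYXZ)
  read a, top A: go to q_0, push ε → (q_0, bb, YXZ)
  ε-move, top Y: go to q_2, push AY → (q_2, bb, AYXZ)
  read b, top A: go to q_1, push AA → (q_1, b, AAYXZ)
No transition applies at (q_1, b, AAYXZ); input not fully consumed.

Reject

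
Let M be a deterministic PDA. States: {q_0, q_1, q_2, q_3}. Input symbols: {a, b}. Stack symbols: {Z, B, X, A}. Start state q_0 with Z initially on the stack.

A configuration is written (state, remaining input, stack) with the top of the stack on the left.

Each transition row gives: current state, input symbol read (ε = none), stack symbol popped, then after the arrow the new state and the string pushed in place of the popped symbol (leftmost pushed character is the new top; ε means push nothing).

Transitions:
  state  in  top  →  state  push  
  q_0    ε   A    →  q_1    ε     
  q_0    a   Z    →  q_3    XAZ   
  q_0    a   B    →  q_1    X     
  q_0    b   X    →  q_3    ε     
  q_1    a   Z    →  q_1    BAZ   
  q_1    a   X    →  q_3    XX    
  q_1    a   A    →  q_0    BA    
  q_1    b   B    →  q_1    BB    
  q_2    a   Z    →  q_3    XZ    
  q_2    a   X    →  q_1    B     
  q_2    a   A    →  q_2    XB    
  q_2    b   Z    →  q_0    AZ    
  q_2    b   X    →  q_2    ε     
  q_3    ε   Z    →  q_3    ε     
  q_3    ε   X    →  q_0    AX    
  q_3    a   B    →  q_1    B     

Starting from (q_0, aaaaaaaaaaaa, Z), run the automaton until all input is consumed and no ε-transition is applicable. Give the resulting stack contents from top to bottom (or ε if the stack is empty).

XXXXXXXXXXXXAZ

(q_0, aaaaaaaaaaaa, Z)
  read a, top Z: go to q_3, push XAZ → (q_3, aaaaaaaaaaa, XAZ)
  ε-move, top X: go to q_0, push AX → (q_0, aaaaaaaaaaa, AXAZ)
  ε-move, top A: go to q_1, push ε → (q_1, aaaaaaaaaaa, XAZ)
  read a, top X: go to q_3, push XX → (q_3, aaaaaaaaaa, XXAZ)
  ε-move, top X: go to q_0, push AX → (q_0, aaaaaaaaaa, AXXAZ)
  ε-move, top A: go to q_1, push ε → (q_1, aaaaaaaaaa, XXAZ)
  read a, top X: go to q_3, push XX → (q_3, aaaaaaaaa, XXXAZ)
  ε-move, top X: go to q_0, push AX → (q_0, aaaaaaaaa, AXXXAZ)
  ε-move, top A: go to q_1, push ε → (q_1, aaaaaaaaa, XXXAZ)
  read a, top X: go to q_3, push XX → (q_3, aaaaaaaa, XXXXAZ)
  ε-move, top X: go to q_0, push AX → (q_0, aaaaaaaa, AXXXXAZ)
  ε-move, top A: go to q_1, push ε → (q_1, aaaaaaaa, XXXXAZ)
  read a, top X: go to q_3, push XX → (q_3, aaaaaaa, XXXXXAZ)
  ε-move, top X: go to q_0, push AX → (q_0, aaaaaaa, AXXXXXAZ)
  ε-move, top A: go to q_1, push ε → (q_1, aaaaaaa, XXXXXAZ)
  read a, top X: go to q_3, push XX → (q_3, aaaaaa, XXXXXXAZ)
  ε-move, top X: go to q_0, push AX → (q_0, aaaaaa, AXXXXXXAZ)
  ε-move, top A: go to q_1, push ε → (q_1, aaaaaa, XXXXXXAZ)
  read a, top X: go to q_3, push XX → (q_3, aaaaa, XXXXXXXAZ)
  ε-move, top X: go to q_0, push AX → (q_0, aaaaa, AXXXXXXXAZ)
  ε-move, top A: go to q_1, push ε → (q_1, aaaaa, XXXXXXXAZ)
  read a, top X: go to q_3, push XX → (q_3, aaaa, XXXXXXXXAZ)
  ε-move, top X: go to q_0, push AX → (q_0, aaaa, AXXXXXXXXAZ)
  ε-move, top A: go to q_1, push ε → (q_1, aaaa, XXXXXXXXAZ)
  read a, top X: go to q_3, push XX → (q_3, aaa, XXXXXXXXXAZ)
  ε-move, top X: go to q_0, push AX → (q_0, aaa, AXXXXXXXXXAZ)
  ε-move, top A: go to q_1, push ε → (q_1, aaa, XXXXXXXXXAZ)
  read a, top X: go to q_3, push XX → (q_3, aa, XXXXXXXXXXAZ)
  ε-move, top X: go to q_0, push AX → (q_0, aa, AXXXXXXXXXXAZ)
  ε-move, top A: go to q_1, push ε → (q_1, aa, XXXXXXXXXXAZ)
  read a, top X: go to q_3, push XX → (q_3, a, XXXXXXXXXXXAZ)
  ε-move, top X: go to q_0, push AX → (q_0, a, AXXXXXXXXXXXAZ)
  ε-move, top A: go to q_1, push ε → (q_1, a, XXXXXXXXXXXAZ)
  read a, top X: go to q_3, push XX → (q_3, ε, XXXXXXXXXXXXAZ)
  ε-move, top X: go to q_0, push AX → (q_0, ε, AXXXXXXXXXXXXAZ)
  ε-move, top A: go to q_1, push ε → (q_1, ε, XXXXXXXXXXXXAZ)
All input consumed in state q_1 with stack XXXXXXXXXXXXAZ.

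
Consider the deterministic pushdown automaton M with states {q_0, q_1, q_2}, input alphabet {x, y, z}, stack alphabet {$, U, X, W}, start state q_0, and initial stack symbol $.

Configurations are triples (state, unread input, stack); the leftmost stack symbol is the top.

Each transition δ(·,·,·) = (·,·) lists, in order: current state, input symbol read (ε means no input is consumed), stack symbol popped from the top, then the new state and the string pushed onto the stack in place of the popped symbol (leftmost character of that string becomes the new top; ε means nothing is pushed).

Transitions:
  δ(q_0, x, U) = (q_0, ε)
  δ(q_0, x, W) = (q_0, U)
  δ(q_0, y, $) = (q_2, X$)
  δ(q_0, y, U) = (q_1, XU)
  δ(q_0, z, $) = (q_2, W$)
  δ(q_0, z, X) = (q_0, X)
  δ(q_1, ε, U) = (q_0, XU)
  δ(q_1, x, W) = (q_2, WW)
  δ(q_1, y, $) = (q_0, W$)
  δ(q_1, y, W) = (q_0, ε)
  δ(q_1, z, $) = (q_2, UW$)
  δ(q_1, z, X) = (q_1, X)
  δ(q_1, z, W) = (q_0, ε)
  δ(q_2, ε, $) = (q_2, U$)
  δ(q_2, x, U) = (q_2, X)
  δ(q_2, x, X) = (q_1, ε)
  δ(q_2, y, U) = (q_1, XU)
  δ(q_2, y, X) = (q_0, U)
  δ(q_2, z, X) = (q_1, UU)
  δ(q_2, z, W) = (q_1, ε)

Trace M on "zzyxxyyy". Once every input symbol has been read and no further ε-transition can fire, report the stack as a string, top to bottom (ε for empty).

(q_0, zzyxxyyy, $)
  read z, top $: go to q_2, push W$ → (q_2, zyxxyyy, W$)
  read z, top W: go to q_1, push ε → (q_1, yxxyyy, $)
  read y, top $: go to q_0, push W$ → (q_0, xxyyy, W$)
  read x, top W: go to q_0, push U → (q_0, xyyy, U$)
  read x, top U: go to q_0, push ε → (q_0, yyy, $)
  read y, top $: go to q_2, push X$ → (q_2, yy, X$)
  read y, top X: go to q_0, push U → (q_0, y, U$)
  read y, top U: go to q_1, push XU → (q_1, ε, XU$)
All input consumed in state q_1 with stack XU$.

XU$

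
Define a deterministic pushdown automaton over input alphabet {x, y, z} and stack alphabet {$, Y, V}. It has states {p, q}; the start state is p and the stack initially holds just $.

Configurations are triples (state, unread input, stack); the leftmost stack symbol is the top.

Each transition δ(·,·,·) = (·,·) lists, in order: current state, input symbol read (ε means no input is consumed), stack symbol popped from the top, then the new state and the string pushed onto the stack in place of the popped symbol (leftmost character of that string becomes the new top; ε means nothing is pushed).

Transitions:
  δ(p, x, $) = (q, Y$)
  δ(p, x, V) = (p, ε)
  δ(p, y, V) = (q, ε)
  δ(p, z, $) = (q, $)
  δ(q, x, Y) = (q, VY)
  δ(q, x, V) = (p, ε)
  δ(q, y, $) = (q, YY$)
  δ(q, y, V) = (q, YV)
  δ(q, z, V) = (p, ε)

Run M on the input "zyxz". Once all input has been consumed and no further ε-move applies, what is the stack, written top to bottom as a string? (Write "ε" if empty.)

YY$

(p, zyxz, $)
  read z, top $: go to q, push $ → (q, yxz, $)
  read y, top $: go to q, push YY$ → (q, xz, YY$)
  read x, top Y: go to q, push VY → (q, z, VYY$)
  read z, top V: go to p, push ε → (p, ε, YY$)
All input consumed in state p with stack YY$.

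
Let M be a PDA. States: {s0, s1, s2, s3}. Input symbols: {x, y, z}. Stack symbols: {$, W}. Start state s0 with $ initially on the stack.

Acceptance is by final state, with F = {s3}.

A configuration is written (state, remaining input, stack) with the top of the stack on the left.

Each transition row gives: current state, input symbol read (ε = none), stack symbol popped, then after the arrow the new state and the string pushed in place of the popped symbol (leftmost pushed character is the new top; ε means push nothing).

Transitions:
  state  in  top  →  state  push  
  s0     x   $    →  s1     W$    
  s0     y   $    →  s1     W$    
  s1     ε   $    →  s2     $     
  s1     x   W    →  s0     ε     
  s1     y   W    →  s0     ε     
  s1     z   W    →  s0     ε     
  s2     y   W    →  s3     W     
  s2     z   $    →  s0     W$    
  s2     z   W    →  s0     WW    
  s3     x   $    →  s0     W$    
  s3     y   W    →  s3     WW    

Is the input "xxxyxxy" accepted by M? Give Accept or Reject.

No computation consumes all input and reaches a final state.

Reject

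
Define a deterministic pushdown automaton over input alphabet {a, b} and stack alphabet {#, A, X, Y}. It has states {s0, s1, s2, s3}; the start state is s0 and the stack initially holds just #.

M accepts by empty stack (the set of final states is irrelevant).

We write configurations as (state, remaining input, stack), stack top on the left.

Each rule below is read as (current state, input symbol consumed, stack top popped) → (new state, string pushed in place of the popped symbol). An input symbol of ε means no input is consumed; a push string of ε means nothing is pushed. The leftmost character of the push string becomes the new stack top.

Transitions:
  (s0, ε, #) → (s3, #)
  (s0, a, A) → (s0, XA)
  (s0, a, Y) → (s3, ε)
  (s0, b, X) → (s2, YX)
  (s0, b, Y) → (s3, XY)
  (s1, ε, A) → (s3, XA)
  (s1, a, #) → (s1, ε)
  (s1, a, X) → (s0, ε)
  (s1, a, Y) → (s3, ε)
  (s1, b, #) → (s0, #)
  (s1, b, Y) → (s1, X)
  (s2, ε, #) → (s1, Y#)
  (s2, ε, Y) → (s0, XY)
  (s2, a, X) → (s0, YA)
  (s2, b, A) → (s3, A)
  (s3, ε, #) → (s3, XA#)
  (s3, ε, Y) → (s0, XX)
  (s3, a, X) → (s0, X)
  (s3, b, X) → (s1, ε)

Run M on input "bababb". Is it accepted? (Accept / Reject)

(s0, bababb, #)
  ε-move, top #: go to s3, push # → (s3, bababb, #)
  ε-move, top #: go to s3, push XA# → (s3, bababb, XA#)
  read b, top X: go to s1, push ε → (s1, ababb, A#)
  ε-move, top A: go to s3, push XA → (s3, ababb, XA#)
  read a, top X: go to s0, push X → (s0, babb, XA#)
  read b, top X: go to s2, push YX → (s2, abb, YXA#)
  ε-move, top Y: go to s0, push XY → (s0, abb, XYXA#)
No transition applies at (s0, abb, XYXA#); input not fully consumed.

Reject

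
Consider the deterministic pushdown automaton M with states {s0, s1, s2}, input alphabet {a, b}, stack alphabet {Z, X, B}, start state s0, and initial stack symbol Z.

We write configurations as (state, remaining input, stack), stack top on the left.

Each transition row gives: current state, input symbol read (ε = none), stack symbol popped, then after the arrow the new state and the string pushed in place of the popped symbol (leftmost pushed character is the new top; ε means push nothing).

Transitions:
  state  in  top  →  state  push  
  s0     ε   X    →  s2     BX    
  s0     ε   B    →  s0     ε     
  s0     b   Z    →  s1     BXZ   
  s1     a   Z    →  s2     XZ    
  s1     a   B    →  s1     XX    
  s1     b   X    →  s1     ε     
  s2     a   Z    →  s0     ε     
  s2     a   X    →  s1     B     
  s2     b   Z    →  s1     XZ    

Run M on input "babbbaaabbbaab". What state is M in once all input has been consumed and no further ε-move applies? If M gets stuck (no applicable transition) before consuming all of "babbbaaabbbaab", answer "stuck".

(s0, babbbaaabbbaab, Z)
  read b, top Z: go to s1, push BXZ → (s1, abbbaaabbbaab, BXZ)
  read a, top B: go to s1, push XX → (s1, bbbaaabbbaab, XXXZ)
  read b, top X: go to s1, push ε → (s1, bbaaabbbaab, XXZ)
  read b, top X: go to s1, push ε → (s1, baaabbbaab, XZ)
  read b, top X: go to s1, push ε → (s1, aaabbbaab, Z)
  read a, top Z: go to s2, push XZ → (s2, aabbbaab, XZ)
  read a, top X: go to s1, push B → (s1, abbbaab, BZ)
  read a, top B: go to s1, push XX → (s1, bbbaab, XXZ)
  read b, top X: go to s1, push ε → (s1, bbaab, XZ)
  read b, top X: go to s1, push ε → (s1, baab, Z)
No transition for (s1, b, top Z); M blocks with input baab remaining.

stuck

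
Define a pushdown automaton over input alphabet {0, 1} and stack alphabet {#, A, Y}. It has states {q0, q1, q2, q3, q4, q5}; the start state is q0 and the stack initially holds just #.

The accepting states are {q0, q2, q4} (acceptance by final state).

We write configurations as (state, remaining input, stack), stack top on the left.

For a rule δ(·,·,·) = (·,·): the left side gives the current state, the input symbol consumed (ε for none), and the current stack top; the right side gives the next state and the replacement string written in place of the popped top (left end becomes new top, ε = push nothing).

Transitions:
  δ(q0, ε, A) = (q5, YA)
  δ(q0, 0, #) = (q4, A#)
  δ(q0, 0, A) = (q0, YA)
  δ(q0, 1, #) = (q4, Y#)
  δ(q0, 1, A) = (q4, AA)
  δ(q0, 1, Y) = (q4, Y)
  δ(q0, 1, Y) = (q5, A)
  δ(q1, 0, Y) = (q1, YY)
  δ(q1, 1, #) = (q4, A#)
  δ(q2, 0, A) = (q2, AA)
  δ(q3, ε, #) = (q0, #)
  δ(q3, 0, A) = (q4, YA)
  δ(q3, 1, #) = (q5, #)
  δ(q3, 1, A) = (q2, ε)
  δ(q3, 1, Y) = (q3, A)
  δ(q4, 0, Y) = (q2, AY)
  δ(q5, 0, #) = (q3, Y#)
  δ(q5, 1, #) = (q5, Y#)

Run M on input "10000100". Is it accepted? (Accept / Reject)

Reject

No computation consumes all input and reaches a final state.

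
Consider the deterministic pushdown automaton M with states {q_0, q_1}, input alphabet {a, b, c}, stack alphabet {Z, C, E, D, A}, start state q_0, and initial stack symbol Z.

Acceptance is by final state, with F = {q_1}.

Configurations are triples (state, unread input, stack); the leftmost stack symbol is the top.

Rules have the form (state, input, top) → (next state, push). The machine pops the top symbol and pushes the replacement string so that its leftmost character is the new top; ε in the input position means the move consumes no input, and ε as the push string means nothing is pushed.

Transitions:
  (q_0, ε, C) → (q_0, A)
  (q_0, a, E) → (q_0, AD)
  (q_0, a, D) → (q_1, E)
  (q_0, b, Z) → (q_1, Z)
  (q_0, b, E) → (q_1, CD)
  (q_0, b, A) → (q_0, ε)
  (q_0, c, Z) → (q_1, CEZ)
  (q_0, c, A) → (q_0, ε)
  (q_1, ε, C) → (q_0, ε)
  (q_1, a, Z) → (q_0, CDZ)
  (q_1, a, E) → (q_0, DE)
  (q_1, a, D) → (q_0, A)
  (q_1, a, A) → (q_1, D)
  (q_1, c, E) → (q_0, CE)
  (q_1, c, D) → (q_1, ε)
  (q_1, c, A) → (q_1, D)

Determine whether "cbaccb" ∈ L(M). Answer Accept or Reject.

(q_0, cbaccb, Z)
  read c, top Z: go to q_1, push CEZ → (q_1, baccb, CEZ)
  ε-move, top C: go to q_0, push ε → (q_0, baccb, EZ)
  read b, top E: go to q_1, push CD → (q_1, accb, CDZ)
  ε-move, top C: go to q_0, push ε → (q_0, accb, DZ)
  read a, top D: go to q_1, push E → (q_1, ccb, EZ)
  read c, top E: go to q_0, push CE → (q_0, cb, CEZ)
  ε-move, top C: go to q_0, push A → (q_0, cb, AEZ)
  read c, top A: go to q_0, push ε → (q_0, b, EZ)
  read b, top E: go to q_1, push CD → (q_1, ε, CDZ)
All input consumed; state q_1 ∈ F.

Accept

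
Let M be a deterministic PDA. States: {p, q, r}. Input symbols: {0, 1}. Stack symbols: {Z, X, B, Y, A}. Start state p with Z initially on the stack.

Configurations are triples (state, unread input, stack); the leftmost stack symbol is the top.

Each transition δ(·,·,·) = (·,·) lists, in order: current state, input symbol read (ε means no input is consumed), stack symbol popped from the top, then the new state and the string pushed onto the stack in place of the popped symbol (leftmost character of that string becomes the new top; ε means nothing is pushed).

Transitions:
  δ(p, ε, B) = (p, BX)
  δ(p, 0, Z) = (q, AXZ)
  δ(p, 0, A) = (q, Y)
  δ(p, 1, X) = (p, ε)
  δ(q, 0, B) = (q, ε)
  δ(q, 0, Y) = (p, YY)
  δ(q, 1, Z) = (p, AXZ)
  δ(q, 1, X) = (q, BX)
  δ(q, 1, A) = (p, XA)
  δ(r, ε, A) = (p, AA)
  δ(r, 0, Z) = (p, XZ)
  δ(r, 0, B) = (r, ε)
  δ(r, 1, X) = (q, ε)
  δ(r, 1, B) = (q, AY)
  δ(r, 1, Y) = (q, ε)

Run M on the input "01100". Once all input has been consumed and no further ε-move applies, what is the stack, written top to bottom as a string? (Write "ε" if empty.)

(p, 01100, Z) ⊢ (q, 1100, AXZ) ⊢ (p, 100, XAXZ) ⊢ (p, 00, AXZ) ⊢ (q, 0, YXZ) ⊢ (p, ε, YYXZ)
All input consumed in state p with stack YYXZ.

YYXZ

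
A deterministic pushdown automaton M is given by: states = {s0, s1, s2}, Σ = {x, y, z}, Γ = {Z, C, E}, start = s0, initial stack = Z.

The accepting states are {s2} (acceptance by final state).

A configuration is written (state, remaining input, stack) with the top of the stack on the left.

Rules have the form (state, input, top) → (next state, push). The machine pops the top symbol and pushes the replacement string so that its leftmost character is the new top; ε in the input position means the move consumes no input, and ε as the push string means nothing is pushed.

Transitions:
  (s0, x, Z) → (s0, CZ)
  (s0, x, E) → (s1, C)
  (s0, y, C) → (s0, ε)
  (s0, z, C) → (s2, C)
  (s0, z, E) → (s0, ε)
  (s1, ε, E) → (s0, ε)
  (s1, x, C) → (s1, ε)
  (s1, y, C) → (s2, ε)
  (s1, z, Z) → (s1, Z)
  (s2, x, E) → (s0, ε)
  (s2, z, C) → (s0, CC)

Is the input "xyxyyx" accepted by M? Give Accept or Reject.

(s0, xyxyyx, Z)
  read x, top Z: go to s0, push CZ → (s0, yxyyx, CZ)
  read y, top C: go to s0, push ε → (s0, xyyx, Z)
  read x, top Z: go to s0, push CZ → (s0, yyx, CZ)
  read y, top C: go to s0, push ε → (s0, yx, Z)
No transition applies at (s0, yx, Z); input not fully consumed.

Reject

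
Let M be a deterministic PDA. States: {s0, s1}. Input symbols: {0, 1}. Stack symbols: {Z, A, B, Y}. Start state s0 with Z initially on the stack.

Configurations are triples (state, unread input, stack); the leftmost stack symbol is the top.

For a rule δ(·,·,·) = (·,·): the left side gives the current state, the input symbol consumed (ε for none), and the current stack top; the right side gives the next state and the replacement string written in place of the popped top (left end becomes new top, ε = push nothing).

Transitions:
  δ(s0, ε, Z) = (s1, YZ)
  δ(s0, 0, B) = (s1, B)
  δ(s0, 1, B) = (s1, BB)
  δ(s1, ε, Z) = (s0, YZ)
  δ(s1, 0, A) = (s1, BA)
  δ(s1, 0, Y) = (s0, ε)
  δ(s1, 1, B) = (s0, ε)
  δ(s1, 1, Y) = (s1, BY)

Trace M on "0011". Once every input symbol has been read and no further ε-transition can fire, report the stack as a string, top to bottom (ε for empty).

(s0, 0011, Z) ⊢ (s1, 0011, YZ) ⊢ (s0, 011, Z) ⊢ (s1, 011, YZ) ⊢ (s0, 11, Z) ⊢ (s1, 11, YZ) ⊢ (s1, 1, BYZ) ⊢ (s0, ε, YZ)
All input consumed in state s0 with stack YZ.

YZ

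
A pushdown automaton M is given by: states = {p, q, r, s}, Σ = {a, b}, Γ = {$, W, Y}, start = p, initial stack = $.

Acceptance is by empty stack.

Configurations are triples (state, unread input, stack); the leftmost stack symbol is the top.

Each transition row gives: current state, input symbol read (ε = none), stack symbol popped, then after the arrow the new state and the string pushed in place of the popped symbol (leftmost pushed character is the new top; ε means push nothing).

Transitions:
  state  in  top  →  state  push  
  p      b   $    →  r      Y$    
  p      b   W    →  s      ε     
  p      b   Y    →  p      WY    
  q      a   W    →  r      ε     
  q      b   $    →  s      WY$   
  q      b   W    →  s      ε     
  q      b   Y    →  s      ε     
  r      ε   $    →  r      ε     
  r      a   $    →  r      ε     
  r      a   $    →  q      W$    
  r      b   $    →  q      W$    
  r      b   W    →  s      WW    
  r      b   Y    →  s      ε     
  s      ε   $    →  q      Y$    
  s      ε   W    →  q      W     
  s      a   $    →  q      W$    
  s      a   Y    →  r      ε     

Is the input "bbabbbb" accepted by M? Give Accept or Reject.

No computation consumes all input and empties the stack.

Reject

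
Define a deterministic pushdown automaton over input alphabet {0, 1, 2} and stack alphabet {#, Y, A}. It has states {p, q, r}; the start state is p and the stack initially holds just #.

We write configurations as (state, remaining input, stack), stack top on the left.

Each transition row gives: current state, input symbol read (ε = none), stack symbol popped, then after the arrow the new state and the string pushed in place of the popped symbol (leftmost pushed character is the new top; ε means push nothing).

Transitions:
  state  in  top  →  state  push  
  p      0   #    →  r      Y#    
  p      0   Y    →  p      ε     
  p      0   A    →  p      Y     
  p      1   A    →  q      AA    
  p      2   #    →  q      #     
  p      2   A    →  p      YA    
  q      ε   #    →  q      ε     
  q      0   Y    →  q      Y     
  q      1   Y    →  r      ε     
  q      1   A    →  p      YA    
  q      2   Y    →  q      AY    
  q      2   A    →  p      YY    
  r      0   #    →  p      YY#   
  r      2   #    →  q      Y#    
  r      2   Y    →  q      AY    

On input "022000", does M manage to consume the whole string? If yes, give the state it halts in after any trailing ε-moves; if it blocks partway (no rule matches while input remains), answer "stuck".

p

(p, 022000, #)
  read 0, top #: go to r, push Y# → (r, 22000, Y#)
  read 2, top Y: go to q, push AY → (q, 2000, AY#)
  read 2, top A: go to p, push YY → (p, 000, YYY#)
  read 0, top Y: go to p, push ε → (p, 00, YY#)
  read 0, top Y: go to p, push ε → (p, 0, Y#)
  read 0, top Y: go to p, push ε → (p, ε, #)
All input consumed; M is in state p.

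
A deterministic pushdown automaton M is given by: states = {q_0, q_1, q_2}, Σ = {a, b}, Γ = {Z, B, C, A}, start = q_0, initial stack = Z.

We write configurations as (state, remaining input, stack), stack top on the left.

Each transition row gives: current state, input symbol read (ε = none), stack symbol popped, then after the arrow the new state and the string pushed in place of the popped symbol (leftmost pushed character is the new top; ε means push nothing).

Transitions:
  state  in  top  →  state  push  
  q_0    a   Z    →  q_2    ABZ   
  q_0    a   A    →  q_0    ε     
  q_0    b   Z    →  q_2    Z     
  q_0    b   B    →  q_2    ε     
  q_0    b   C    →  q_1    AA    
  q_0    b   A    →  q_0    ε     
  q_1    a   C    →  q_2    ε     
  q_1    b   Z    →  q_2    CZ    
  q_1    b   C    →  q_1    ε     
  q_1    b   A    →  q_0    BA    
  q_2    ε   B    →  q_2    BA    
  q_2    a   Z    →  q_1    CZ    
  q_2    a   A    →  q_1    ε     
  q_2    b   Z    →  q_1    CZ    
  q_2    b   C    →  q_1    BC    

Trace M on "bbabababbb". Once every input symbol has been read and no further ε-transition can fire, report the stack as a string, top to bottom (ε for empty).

CZ

(q_0, bbabababbb, Z)
  read b, top Z: go to q_2, push Z → (q_2, babababbb, Z)
  read b, top Z: go to q_1, push CZ → (q_1, abababbb, CZ)
  read a, top C: go to q_2, push ε → (q_2, bababbb, Z)
  read b, top Z: go to q_1, push CZ → (q_1, ababbb, CZ)
  read a, top C: go to q_2, push ε → (q_2, babbb, Z)
  read b, top Z: go to q_1, push CZ → (q_1, abbb, CZ)
  read a, top C: go to q_2, push ε → (q_2, bbb, Z)
  read b, top Z: go to q_1, push CZ → (q_1, bb, CZ)
  read b, top C: go to q_1, push ε → (q_1, b, Z)
  read b, top Z: go to q_2, push CZ → (q_2, ε, CZ)
All input consumed in state q_2 with stack CZ.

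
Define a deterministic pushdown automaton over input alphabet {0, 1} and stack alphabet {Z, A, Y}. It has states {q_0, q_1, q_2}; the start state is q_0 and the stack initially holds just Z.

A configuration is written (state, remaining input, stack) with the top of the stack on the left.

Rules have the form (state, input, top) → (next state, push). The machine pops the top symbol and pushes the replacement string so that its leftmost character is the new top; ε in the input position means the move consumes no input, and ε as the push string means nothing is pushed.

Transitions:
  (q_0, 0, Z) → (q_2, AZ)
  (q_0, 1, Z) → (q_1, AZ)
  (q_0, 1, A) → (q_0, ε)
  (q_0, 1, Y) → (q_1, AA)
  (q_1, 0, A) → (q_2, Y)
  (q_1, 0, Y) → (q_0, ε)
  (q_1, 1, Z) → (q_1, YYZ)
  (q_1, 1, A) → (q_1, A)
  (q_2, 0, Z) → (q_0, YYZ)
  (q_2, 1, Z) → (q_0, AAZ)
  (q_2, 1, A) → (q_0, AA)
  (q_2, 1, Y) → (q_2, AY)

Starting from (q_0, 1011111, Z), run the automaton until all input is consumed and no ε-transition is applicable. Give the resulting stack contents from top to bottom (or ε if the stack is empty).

(q_0, 1011111, Z)
  read 1, top Z: go to q_1, push AZ → (q_1, 011111, AZ)
  read 0, top A: go to q_2, push Y → (q_2, 11111, YZ)
  read 1, top Y: go to q_2, push AY → (q_2, 1111, AYZ)
  read 1, top A: go to q_0, push AA → (q_0, 111, AAYZ)
  read 1, top A: go to q_0, push ε → (q_0, 11, AYZ)
  read 1, top A: go to q_0, push ε → (q_0, 1, YZ)
  read 1, top Y: go to q_1, push AA → (q_1, ε, AAZ)
All input consumed in state q_1 with stack AAZ.

AAZ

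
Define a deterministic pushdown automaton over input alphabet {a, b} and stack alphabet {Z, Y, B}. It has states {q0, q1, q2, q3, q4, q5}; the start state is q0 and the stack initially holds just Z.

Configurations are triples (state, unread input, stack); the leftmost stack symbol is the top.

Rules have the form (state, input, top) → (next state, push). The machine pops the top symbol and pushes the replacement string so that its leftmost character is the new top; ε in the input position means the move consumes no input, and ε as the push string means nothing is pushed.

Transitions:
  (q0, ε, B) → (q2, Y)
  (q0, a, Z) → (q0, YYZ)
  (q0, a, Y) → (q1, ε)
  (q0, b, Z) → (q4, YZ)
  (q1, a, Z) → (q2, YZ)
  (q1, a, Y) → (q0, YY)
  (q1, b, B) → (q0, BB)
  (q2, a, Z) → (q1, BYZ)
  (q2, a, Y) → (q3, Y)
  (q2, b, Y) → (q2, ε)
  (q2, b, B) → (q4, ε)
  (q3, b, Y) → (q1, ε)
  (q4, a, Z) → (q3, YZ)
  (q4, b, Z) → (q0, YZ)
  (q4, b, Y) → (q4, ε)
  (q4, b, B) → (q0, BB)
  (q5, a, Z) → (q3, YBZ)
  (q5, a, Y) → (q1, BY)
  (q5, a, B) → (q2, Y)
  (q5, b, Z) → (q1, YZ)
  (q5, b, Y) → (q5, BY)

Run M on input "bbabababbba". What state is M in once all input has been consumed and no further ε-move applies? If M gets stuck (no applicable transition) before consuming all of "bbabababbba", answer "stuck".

(q0, bbabababbba, Z)
  read b, top Z: go to q4, push YZ → (q4, babababbba, YZ)
  read b, top Y: go to q4, push ε → (q4, abababbba, Z)
  read a, top Z: go to q3, push YZ → (q3, bababbba, YZ)
  read b, top Y: go to q1, push ε → (q1, ababbba, Z)
  read a, top Z: go to q2, push YZ → (q2, babbba, YZ)
  read b, top Y: go to q2, push ε → (q2, abbba, Z)
  read a, top Z: go to q1, push BYZ → (q1, bbba, BYZ)
  read b, top B: go to q0, push BB → (q0, bba, BBYZ)
  ε-move, top B: go to q2, push Y → (q2, bba, YBYZ)
  read b, top Y: go to q2, push ε → (q2, ba, BYZ)
  read b, top B: go to q4, push ε → (q4, a, YZ)
No transition for (q4, a, top Y); M blocks with input a remaining.

stuck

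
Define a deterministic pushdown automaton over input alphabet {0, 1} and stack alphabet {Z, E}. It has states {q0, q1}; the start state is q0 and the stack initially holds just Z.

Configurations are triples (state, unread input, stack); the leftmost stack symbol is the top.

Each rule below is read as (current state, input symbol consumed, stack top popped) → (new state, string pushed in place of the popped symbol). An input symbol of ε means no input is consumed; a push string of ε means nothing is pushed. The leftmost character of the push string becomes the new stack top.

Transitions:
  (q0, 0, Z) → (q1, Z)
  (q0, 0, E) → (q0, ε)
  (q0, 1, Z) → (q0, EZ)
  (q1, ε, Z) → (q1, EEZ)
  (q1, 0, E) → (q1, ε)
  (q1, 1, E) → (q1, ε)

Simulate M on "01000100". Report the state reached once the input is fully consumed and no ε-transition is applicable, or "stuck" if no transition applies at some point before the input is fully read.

(q0, 01000100, Z)
  read 0, top Z: go to q1, push Z → (q1, 1000100, Z)
  ε-move, top Z: go to q1, push EEZ → (q1, 1000100, EEZ)
  read 1, top E: go to q1, push ε → (q1, 000100, EZ)
  read 0, top E: go to q1, push ε → (q1, 00100, Z)
  ε-move, top Z: go to q1, push EEZ → (q1, 00100, EEZ)
  read 0, top E: go to q1, push ε → (q1, 0100, EZ)
  read 0, top E: go to q1, push ε → (q1, 100, Z)
  ε-move, top Z: go to q1, push EEZ → (q1, 100, EEZ)
  read 1, top E: go to q1, push ε → (q1, 00, EZ)
  read 0, top E: go to q1, push ε → (q1, 0, Z)
  ε-move, top Z: go to q1, push EEZ → (q1, 0, EEZ)
  read 0, top E: go to q1, push ε → (q1, ε, EZ)
All input consumed; M is in state q1.

q1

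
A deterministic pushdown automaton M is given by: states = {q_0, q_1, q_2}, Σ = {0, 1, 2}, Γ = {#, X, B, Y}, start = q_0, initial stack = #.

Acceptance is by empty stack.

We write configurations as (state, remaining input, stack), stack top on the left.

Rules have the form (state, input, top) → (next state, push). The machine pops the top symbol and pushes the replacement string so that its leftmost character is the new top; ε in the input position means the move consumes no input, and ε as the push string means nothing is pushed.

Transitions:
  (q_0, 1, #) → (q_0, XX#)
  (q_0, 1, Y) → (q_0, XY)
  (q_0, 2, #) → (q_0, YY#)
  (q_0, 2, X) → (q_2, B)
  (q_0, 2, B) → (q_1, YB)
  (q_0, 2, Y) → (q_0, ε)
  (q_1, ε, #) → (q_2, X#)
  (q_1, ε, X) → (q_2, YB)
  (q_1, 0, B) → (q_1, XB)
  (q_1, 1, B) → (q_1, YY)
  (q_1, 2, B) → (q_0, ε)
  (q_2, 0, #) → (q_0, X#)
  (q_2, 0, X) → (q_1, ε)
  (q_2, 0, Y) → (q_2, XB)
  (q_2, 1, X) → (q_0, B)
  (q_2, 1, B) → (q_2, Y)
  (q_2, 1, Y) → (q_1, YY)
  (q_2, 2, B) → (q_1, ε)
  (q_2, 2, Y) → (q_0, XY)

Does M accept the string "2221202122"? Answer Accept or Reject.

(q_0, 2221202122, #)
  read 2, top #: go to q_0, push YY# → (q_0, 221202122, YY#)
  read 2, top Y: go to q_0, push ε → (q_0, 21202122, Y#)
  read 2, top Y: go to q_0, push ε → (q_0, 1202122, #)
  read 1, top #: go to q_0, push XX# → (q_0, 202122, XX#)
  read 2, top X: go to q_2, push B → (q_2, 02122, BX#)
No transition applies at (q_2, 02122, BX#); input not fully consumed.

Reject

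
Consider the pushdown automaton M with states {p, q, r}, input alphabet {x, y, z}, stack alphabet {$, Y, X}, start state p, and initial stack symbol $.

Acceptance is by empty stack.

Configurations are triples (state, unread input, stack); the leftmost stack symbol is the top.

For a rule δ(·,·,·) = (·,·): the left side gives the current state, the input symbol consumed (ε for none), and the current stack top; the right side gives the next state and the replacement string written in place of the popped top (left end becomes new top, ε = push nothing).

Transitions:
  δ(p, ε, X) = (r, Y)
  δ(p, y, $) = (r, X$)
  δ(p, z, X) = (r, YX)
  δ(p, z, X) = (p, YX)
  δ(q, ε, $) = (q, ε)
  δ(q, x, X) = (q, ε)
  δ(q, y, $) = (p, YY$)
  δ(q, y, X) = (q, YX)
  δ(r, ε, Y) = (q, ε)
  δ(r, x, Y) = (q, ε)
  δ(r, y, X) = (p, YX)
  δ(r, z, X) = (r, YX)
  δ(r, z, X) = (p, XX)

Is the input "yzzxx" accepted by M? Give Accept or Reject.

Accept

One accepting computation: (p, yzzxx, $) ⊢ (r, zzxx, X$) ⊢ (p, zxx, XX$) ⊢ (r, xx, YXX$) ⊢ (q, xx, XX$) ⊢ (q, x, X$) ⊢ (q, ε, $) ⊢ (q, ε, ε)
All input consumed and the stack is empty.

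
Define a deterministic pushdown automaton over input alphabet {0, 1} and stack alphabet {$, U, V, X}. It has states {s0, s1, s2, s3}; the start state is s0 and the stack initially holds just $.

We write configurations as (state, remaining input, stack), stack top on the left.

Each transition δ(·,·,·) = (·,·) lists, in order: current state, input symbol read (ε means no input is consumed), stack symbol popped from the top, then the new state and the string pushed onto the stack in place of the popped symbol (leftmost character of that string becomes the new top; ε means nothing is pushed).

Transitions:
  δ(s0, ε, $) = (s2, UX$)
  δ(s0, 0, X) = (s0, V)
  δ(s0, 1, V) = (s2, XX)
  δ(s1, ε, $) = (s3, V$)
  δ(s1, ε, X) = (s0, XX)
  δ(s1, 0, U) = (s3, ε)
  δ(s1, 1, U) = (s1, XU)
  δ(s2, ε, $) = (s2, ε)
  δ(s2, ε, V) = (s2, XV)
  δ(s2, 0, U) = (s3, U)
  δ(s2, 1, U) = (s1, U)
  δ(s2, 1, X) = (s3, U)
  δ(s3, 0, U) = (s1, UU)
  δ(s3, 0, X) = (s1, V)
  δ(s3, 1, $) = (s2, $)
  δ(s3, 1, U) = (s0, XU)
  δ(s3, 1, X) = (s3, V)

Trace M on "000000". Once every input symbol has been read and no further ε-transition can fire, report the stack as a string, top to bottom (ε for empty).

UUX$

(s0, 000000, $)
  ε-move, top $: go to s2, push UX$ → (s2, 000000, UX$)
  read 0, top U: go to s3, push U → (s3, 00000, UX$)
  read 0, top U: go to s1, push UU → (s1, 0000, UUX$)
  read 0, top U: go to s3, push ε → (s3, 000, UX$)
  read 0, top U: go to s1, push UU → (s1, 00, UUX$)
  read 0, top U: go to s3, push ε → (s3, 0, UX$)
  read 0, top U: go to s1, push UU → (s1, ε, UUX$)
All input consumed in state s1 with stack UUX$.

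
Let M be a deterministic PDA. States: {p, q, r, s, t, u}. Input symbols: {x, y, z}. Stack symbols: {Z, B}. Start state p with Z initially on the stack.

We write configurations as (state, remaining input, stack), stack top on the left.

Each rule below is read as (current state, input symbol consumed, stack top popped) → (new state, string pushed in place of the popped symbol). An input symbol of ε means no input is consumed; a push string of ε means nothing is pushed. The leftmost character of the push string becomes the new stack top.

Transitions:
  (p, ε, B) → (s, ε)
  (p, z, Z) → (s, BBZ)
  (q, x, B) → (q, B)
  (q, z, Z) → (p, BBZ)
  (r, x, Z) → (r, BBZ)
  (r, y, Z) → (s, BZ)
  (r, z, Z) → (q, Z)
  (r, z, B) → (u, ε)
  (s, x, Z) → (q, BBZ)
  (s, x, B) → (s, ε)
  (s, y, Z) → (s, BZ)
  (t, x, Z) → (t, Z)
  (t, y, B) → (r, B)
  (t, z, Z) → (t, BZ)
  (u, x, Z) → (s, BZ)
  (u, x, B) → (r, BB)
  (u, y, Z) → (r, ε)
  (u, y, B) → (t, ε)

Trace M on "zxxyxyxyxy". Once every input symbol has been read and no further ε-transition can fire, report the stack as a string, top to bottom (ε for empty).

(p, zxxyxyxyxy, Z)
  read z, top Z: go to s, push BBZ → (s, xxyxyxyxy, BBZ)
  read x, top B: go to s, push ε → (s, xyxyxyxy, BZ)
  read x, top B: go to s, push ε → (s, yxyxyxy, Z)
  read y, top Z: go to s, push BZ → (s, xyxyxy, BZ)
  read x, top B: go to s, push ε → (s, yxyxy, Z)
  read y, top Z: go to s, push BZ → (s, xyxy, BZ)
  read x, top B: go to s, push ε → (s, yxy, Z)
  read y, top Z: go to s, push BZ → (s, xy, BZ)
  read x, top B: go to s, push ε → (s, y, Z)
  read y, top Z: go to s, push BZ → (s, ε, BZ)
All input consumed in state s with stack BZ.

BZ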